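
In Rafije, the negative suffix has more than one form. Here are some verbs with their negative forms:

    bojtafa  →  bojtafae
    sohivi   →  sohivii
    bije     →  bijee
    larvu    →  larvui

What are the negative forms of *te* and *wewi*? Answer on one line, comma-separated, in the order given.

tee, wewii

Looking at the last vowel of each stem: -i when the last vowel of the stem is a high vowel (*sohivi*, *larvu*); -e when the last vowel of the stem is a non-high vowel (*bojtafa*, *bije*).
*te*: last vowel = /e/, a non-high vowel → -e → *tee*.
Since the last vowel of *wewi* is /i/ (a high vowel), it takes -i, giving *wewii*.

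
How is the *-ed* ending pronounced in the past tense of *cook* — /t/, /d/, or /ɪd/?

The stem *cook* ends in a voiceless consonant other than /t/.
The -ed suffix is realized as /ɪd/ after /t, d/; as /t/ after other voiceless consonants; and as /d/ after other voiced sounds.
So -ed on *cook* is pronounced /t/.

/t/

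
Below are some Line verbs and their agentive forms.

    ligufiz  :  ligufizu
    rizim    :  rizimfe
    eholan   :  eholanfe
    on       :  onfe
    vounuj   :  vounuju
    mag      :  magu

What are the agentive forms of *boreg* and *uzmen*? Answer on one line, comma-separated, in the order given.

The suffix is conditioned by the final consonant: -fe when the stem ends in a nasal (*rizim*, *eholan*, *on*); -u when the stem ends in a non-nasal consonant (*ligufiz*, *vounuj*, *mag*).
*boreg* — final consonant /g/ (non-nasal) → -u → *boregu*.
*uzmen*: final consonant = /n/, a nasal → -fe → *uzmenfe*.

boregu, uzmenfe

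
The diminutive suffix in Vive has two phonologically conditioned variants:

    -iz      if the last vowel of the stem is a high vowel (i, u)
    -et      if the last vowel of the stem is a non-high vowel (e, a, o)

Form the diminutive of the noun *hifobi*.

hifobiiz

Since the last vowel of *hifobi* is /i/ (a high vowel), it takes -iz, giving *hifobiiz*.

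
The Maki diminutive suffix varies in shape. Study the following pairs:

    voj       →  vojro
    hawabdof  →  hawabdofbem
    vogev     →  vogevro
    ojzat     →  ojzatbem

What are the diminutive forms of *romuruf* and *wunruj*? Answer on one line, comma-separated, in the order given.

romurufbem, wunrujro

Looking at the final consonant of each stem: -bem when the stem ends in a voiceless consonant (*hawabdof*, *ojzat*); -ro when the stem ends in a voiced consonant (*voj*, *vogev*).
Since the final consonant of *romuruf* is /f/ (voiceless), it takes -bem, giving *romurufbem*.
The final consonant of *wunruj* is /j/, which is voiced, so the suffix is -ro, giving *wunrujro*.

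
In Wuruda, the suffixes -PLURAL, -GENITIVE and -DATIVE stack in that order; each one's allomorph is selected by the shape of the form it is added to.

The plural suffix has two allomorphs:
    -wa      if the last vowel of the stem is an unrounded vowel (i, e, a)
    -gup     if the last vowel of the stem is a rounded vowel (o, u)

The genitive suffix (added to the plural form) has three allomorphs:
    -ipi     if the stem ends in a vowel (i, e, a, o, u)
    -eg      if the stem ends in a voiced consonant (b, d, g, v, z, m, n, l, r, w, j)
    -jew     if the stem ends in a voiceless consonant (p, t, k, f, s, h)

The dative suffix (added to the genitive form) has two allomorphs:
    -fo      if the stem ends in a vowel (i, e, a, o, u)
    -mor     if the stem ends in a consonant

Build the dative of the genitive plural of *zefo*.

*zefo* — last vowel /o/ (a rounded vowel) → -gup → *zefogup*.
Since the final sound of the plural form *zefogup* is /p/ (a voiceless consonant), it takes -jew, giving *zefogupjew*.
The final sound of the genitive form *zefogupjew* is /w/, which is a consonant, so the dative suffix is -mor, giving *zefogupjewmor*.

zefogupjewmor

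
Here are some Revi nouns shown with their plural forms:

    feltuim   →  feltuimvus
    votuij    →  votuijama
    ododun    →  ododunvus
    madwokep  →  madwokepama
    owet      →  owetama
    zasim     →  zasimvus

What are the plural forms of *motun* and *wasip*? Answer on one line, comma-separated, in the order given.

The suffix is conditioned by the final consonant: -vus when the stem ends in a nasal (*feltuim*, *ododun*, *zasim*); -ama when the stem ends in a non-nasal consonant (*votuij*, *madwokep*, *owet*).
*motun*: final consonant = /n/, a nasal → -vus → *motunvus*.
*wasip*: final consonant = /p/, non-nasal → -ama → *wasipama*.

motunvus, wasipama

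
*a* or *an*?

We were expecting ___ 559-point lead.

The indefinite article is chosen by the initial *sound* of the following word, not its spelling.
The number *559* is spoken "five hundred …", beginning with /faɪv/ — a consonant sound.
So the article is *a*: We were expecting a 559-point lead.

a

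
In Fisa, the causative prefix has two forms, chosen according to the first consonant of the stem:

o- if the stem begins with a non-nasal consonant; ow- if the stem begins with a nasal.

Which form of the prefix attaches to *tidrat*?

o-

Since the first consonant of *tidrat* is /t/ (non-nasal), it takes o-.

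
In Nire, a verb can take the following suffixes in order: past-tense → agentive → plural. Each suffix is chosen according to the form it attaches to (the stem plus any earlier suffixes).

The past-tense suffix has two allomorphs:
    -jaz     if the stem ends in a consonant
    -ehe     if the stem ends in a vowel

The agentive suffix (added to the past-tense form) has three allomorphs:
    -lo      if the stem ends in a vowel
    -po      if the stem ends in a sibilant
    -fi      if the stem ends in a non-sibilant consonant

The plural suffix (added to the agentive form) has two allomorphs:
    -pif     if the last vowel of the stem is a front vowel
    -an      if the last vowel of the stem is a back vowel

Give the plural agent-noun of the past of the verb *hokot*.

*hokot*: final sound = /t/, a consonant → -jaz → *hokotjaz*.
The past-tense form *hokotjaz*: final sound = /z/, a sibilant → -po → *hokotjazpo*.
Since the last vowel of the agentive form *hokotjazpo* is /o/ (a back vowel), it takes -an, giving *hokotjazpoan*.

hokotjazpoan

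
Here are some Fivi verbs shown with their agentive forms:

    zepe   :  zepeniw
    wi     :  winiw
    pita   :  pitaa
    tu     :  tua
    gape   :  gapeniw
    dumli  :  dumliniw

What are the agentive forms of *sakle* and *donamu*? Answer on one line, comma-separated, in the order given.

sakleniw, donamua

The suffix is conditioned by the last vowel: -niw when the last vowel of the stem is a front vowel (*zepe*, *wi*, *gape*, *dumli*); -a when the last vowel of the stem is a back vowel (*pita*, *tu*).
*sakle*: last vowel = /e/, a front vowel → -niw → *sakleniw*.
The last vowel of *donamu* is /u/, which is a back vowel, so the suffix is -a, giving *donamua*.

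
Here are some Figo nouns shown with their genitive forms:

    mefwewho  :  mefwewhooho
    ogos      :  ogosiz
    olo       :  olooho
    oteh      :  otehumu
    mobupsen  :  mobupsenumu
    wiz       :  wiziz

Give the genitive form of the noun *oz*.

The pattern is sibilance of the final sound: -iz when the stem ends in a sibilant (*ogos*, *wiz*); -umu when the stem ends in a non-sibilant consonant (*oteh*, *mobupsen*); -oho when the stem ends in a vowel (*mefwewho*, *olo*).
*oz* — final sound /z/ (a sibilant) → -iz → *oziz*.

oziz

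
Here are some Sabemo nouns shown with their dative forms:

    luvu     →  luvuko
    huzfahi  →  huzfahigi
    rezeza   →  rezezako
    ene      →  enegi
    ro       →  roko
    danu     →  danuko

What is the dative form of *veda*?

vedako

The alternation tracks the last vowel of the stem — -gi when the last vowel of the stem is a front vowel (*huzfahi*, *ene*); -ko when the last vowel of the stem is a back vowel (*luvu*, *rezeza*, *ro*, *danu*).
The last vowel of *veda* is /a/, which is a back vowel, so the suffix is -ko, giving *vedako*.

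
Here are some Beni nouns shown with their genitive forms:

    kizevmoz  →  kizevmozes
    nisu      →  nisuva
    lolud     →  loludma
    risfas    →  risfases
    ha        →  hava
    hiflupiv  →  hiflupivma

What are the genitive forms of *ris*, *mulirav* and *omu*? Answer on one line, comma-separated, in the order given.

rises, muliravma, omuva

The alternation tracks the final sound of the stem — -es when the stem ends in a sibilant (*kizevmoz*, *risfas*); -ma when the stem ends in a non-sibilant consonant (*lolud*, *hiflupiv*); -va when the stem ends in a vowel (*nisu*, *ha*).
*ris*: final sound = /s/, a sibilant → -es → *rises*.
The final sound of *mulirav* is /v/, which is a non-sibilant consonant, so the suffix is -ma, giving *muliravma*.
The final sound of *omu* is /u/, which is a vowel, so the suffix is -va, giving *omuva*.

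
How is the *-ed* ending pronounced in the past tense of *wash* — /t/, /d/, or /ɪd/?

The stem *wash* ends in a voiceless consonant other than /t/.
The -ed suffix is realized as /ɪd/ after /t, d/; as /t/ after other voiceless consonants; and as /d/ after other voiced sounds.
So -ed on *wash* is pronounced /t/.

/t/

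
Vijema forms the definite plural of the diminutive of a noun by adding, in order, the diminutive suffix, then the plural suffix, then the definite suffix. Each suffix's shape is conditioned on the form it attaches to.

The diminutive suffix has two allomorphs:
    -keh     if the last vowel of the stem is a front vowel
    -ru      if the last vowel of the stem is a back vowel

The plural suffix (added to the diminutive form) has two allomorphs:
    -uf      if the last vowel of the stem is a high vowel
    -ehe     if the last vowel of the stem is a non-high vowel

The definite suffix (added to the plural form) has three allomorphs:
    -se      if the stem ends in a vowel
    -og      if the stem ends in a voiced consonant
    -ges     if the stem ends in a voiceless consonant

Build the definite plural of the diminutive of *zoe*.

*zoe* — last vowel /e/ (a front vowel) → -keh → *zoekeh*.
The diminutive form *zoekeh* — last vowel /e/ (a non-high vowel) → -ehe → *zoekehehe*.
The plural form *zoekehehe* — final sound /e/ (a vowel) → -se → *zoekehehese*.

zoekehehese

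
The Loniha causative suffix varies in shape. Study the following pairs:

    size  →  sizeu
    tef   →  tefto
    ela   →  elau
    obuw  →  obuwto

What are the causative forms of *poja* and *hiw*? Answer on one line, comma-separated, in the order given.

pojau, hiwto

The pattern is consonant vs. vowel: -to when the stem ends in a consonant (*tef*, *obuw*); -u when the stem ends in a vowel (*size*, *ela*).
*poja*: final sound = /a/, a vowel → -u → *pojau*.
*hiw* — final sound /w/ (a consonant) → -to → *hiwto*.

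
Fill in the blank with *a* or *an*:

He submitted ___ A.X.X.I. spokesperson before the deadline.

an

The indefinite article is chosen by the initial *sound* of the following word, not its spelling.
The initialism *A.X.X.I.* is read letter by letter; the first letter, A, is pronounced /eɪ/, which begins with a vowel sound.
So the article is *an*: He submitted an A.X.X.I. spokesperson before the deadline.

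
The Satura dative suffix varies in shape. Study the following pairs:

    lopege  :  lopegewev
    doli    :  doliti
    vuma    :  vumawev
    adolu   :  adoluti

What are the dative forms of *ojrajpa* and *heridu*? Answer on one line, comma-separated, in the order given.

Looking at the last vowel of each stem: -ti when the last vowel of the stem is a high vowel (*doli*, *adolu*); -wev when the last vowel of the stem is a non-high vowel (*lopege*, *vuma*).
The last vowel of *ojrajpa* is /a/, which is a non-high vowel, so the suffix is -wev, giving *ojrajpawev*.
The last vowel of *heridu* is /u/, which is a high vowel, so the suffix is -ti, giving *heriduti*.

ojrajpawev, heriduti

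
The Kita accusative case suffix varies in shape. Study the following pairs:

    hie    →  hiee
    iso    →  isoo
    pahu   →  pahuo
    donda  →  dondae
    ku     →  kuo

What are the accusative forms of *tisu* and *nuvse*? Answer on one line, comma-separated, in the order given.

The pattern is rounding harmony: -o when the last vowel of the stem is a rounded vowel (*iso*, *pahu*, *ku*); -e when the last vowel of the stem is an unrounded vowel (*hie*, *donda*).
The last vowel of *tisu* is /u/, which is a rounded vowel, so the suffix is -o, giving *tisuo*.
*nuvse* — last vowel /e/ (an unrounded vowel) → -e → *nuvsee*.

tisuo, nuvsee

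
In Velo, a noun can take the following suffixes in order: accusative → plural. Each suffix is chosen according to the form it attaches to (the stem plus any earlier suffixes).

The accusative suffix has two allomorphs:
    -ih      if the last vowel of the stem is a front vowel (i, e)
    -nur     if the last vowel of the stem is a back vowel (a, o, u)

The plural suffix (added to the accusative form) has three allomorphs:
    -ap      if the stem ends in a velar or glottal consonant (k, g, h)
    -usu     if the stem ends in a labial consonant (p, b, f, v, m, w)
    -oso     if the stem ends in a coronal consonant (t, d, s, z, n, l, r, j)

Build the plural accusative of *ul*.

ulnuroso

*ul* — last vowel /u/ (a back vowel) → -nur → *ulnur*.
The accusative form *ulnur*: final consonant = /r/, coronal → -oso → *ulnuroso*.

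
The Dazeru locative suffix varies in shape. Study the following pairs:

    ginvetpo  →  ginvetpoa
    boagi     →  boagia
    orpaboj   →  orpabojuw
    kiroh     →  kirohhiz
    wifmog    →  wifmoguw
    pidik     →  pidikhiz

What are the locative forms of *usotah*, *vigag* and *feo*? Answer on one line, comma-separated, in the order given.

The alternation tracks the final sound of the stem — -hiz when the stem ends in a voiceless consonant (*kiroh*, *pidik*); -uw when the stem ends in a voiced consonant (*orpaboj*, *wifmog*); -a when the stem ends in a vowel (*ginvetpo*, *boagi*).
Since the final sound of *usotah* is /h/ (a voiceless consonant), it takes -hiz, giving *usotahhiz*.
Since the final sound of *vigag* is /g/ (a voiced consonant), it takes -uw, giving *vigaguw*.
Since the final sound of *feo* is /o/ (a vowel), it takes -a, giving *feoa*.

usotahhiz, vigaguw, feoa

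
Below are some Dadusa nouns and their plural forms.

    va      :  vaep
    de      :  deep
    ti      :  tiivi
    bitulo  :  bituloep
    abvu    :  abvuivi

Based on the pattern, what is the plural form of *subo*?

suboep

The alternation tracks the last vowel of the stem — -ivi when the last vowel of the stem is a high vowel (*ti*, *abvu*); -ep when the last vowel of the stem is a non-high vowel (*va*, *de*, *bitulo*).
*subo* — last vowel /o/ (a non-high vowel) → -ep → *suboep*.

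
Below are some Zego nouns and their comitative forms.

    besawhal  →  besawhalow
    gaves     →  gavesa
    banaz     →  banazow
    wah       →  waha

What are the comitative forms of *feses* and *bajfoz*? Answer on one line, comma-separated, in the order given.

fesesa, bajfozow

The pattern is voicing of the final consonant: -a when the stem ends in a voiceless consonant (*gaves*, *wah*); -ow when the stem ends in a voiced consonant (*besawhal*, *banaz*).
Since the final consonant of *feses* is /s/ (voiceless), it takes -a, giving *fesesa*.
Since the final consonant of *bajfoz* is /z/ (voiced), it takes -ow, giving *bajfozow*.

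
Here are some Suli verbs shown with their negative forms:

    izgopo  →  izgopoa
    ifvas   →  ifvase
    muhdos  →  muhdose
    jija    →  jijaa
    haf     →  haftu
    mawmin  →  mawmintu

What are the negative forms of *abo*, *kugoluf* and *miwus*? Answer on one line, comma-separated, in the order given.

The alternation tracks the final sound of the stem — -e when the stem ends in a sibilant (*ifvas*, *muhdos*); -tu when the stem ends in a non-sibilant consonant (*haf*, *mawmin*); -a when the stem ends in a vowel (*izgopo*, *jija*).
The final sound of *abo* is /o/, which is a vowel, so the suffix is -a, giving *aboa*.
*kugoluf*: final sound = /f/, a non-sibilant consonant → -tu → *kugoluftu*.
*miwus*: final sound = /s/, a sibilant → -e → *miwuse*.

aboa, kugoluftu, miwuse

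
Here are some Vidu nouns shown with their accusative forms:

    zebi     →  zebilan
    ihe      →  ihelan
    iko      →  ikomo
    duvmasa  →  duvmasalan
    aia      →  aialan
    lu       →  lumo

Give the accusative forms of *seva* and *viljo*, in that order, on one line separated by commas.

The alternation tracks the last vowel of the stem — -mo when the last vowel of the stem is a rounded vowel (*iko*, *lu*); -lan when the last vowel of the stem is an unrounded vowel (*zebi*, *ihe*, *duvmasa*, *aia*).
*seva* — last vowel /a/ (an unrounded vowel) → -lan → *sevalan*.
*viljo*: last vowel = /o/, a rounded vowel → -mo → *viljomo*.

sevalan, viljomo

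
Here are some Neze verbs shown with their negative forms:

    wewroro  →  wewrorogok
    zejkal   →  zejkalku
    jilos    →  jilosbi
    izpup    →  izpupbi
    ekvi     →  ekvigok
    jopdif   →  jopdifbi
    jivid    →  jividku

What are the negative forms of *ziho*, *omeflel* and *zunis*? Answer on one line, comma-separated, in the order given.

The pattern is voicing of the final sound: -bi when the stem ends in a voiceless consonant (*jilos*, *izpup*, *jopdif*); -ku when the stem ends in a voiced consonant (*zejkal*, *jivid*); -gok when the stem ends in a vowel (*wewroro*, *ekvi*).
*ziho* — final sound /o/ (a vowel) → -gok → *zihogok*.
*omeflel*: final sound = /l/, a voiced consonant → -ku → *omeflelku*.
The final sound of *zunis* is /s/, which is a voiceless consonant, so the suffix is -bi, giving *zunisbi*.

zihogok, omeflelku, zunisbi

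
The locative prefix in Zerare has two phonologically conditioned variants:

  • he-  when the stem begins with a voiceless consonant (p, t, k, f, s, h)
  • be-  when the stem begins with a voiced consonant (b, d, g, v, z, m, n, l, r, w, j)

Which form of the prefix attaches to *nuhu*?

*nuhu*: first consonant = /n/, voiced → be-.

be-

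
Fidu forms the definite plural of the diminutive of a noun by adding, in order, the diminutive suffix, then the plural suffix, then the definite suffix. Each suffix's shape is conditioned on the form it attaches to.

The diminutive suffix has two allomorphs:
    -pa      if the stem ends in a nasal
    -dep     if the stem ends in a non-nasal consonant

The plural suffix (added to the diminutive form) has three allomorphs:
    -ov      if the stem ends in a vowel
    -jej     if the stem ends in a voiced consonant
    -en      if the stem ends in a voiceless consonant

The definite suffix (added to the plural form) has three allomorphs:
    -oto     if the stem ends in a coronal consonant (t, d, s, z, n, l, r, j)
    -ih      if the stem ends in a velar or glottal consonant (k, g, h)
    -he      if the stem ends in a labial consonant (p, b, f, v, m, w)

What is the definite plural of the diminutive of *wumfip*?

wumfipdepenoto

Since the final consonant of *wumfip* is /p/ (non-nasal), it takes -dep, giving *wumfipdep*.
Since the final sound of the diminutive form *wumfipdep* is /p/ (a voiceless consonant), it takes -en, giving *wumfipdepen*.
The plural form *wumfipdepen*: final consonant = /n/, coronal → -oto → *wumfipdepenoto*.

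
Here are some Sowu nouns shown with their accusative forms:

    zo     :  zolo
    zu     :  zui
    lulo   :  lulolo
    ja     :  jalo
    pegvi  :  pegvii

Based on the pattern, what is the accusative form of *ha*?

Looking at the last vowel of each stem: -i when the last vowel of the stem is a high vowel (*zu*, *pegvi*); -lo when the last vowel of the stem is a non-high vowel (*zo*, *lulo*, *ja*).
*ha*: last vowel = /a/, a non-high vowel → -lo → *halo*.

halo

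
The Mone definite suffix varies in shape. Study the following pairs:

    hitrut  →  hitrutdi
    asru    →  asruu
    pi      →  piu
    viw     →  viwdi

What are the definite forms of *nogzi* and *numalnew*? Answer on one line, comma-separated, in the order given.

nogziu, numalnewdi

The pattern is consonant vs. vowel: -di when the stem ends in a consonant (*hitrut*, *viw*); -u when the stem ends in a vowel (*asru*, *pi*).
The final sound of *nogzi* is /i/, which is a vowel, so the suffix is -u, giving *nogziu*.
Since the final sound of *numalnew* is /w/ (a consonant), it takes -di, giving *numalnewdi*.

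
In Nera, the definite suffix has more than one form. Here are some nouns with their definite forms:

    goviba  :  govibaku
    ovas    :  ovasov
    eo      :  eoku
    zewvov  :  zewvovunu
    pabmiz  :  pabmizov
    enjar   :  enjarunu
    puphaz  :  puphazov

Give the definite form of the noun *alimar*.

Looking at the final sound of each stem: -ov when the stem ends in a sibilant (*ovas*, *pabmiz*, *puphaz*); -unu when the stem ends in a non-sibilant consonant (*zewvov*, *enjar*); -ku when the stem ends in a vowel (*goviba*, *eo*).
*alimar*: final sound = /r/, a non-sibilant consonant → -unu → *alimarunu*.

alimarunu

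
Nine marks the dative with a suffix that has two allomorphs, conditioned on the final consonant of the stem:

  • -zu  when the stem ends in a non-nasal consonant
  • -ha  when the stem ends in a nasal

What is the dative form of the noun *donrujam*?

donrujamha

*donrujam* — final consonant /m/ (a nasal) → -ha → *donrujamha*.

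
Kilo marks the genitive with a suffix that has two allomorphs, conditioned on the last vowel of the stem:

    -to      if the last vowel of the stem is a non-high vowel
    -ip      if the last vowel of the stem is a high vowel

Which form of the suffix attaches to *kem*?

-to

The last vowel of *kem* is /e/, which is a non-high vowel, so the suffix is -to.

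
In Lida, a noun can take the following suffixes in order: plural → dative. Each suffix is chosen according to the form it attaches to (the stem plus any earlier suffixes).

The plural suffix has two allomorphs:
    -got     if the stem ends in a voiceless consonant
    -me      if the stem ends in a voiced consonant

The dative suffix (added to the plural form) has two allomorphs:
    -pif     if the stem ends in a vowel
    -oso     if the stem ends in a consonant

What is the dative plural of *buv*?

buvmepif

Since the final consonant of *buv* is /v/ (voiced), it takes -me, giving *buvme*.
The final sound of the plural form *buvme* is /e/, which is a vowel, so the dative suffix is -pif, giving *buvmepif*.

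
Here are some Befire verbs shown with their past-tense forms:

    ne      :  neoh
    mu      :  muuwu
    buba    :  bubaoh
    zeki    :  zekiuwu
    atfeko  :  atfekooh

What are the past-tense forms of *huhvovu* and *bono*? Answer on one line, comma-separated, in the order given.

The suffix is conditioned by the last vowel: -uwu when the last vowel of the stem is a high vowel (*mu*, *zeki*); -oh when the last vowel of the stem is a non-high vowel (*ne*, *buba*, *atfeko*).
*huhvovu* — last vowel /u/ (a high vowel) → -uwu → *huhvovuuwu*.
*bono* — last vowel /o/ (a non-high vowel) → -oh → *bonooh*.

huhvovuuwu, bonooh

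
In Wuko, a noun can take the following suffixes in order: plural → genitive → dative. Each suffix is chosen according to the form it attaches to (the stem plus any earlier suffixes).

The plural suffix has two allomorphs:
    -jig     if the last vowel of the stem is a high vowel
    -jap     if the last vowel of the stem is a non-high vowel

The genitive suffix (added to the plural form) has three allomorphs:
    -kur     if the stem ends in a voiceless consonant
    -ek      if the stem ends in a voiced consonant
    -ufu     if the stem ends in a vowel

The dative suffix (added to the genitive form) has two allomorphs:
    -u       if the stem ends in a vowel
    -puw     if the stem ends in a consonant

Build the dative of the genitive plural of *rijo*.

The last vowel of *rijo* is /o/, which is a non-high vowel, so the plural suffix is -jap, giving *rijojap*.
The final sound of the plural form *rijojap* is /p/, which is a voiceless consonant, so the genitive suffix is -kur, giving *rijojapkur*.
The genitive form *rijojapkur*: final sound = /r/, a consonant → -puw → *rijojapkurpuw*.

rijojapkurpuw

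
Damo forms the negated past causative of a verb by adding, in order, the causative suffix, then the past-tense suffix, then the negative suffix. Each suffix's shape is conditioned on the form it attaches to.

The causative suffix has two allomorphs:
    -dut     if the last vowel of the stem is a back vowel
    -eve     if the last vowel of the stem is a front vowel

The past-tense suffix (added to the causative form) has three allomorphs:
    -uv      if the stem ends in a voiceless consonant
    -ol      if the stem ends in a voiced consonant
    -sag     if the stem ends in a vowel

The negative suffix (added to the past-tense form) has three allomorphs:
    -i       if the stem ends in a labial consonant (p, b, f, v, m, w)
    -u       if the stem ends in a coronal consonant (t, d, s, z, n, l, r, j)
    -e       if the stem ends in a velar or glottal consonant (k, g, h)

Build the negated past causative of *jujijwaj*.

*jujijwaj*: last vowel = /a/, a back vowel → -dut → *jujijwajdut*.
The causative form *jujijwajdut*: final sound = /t/, a voiceless consonant → -uv → *jujijwajdutuv*.
Since the final consonant of the past-tense form *jujijwajdutuv* is /v/ (labial), it takes -i, giving *jujijwajdutuvi*.

jujijwajdutuvi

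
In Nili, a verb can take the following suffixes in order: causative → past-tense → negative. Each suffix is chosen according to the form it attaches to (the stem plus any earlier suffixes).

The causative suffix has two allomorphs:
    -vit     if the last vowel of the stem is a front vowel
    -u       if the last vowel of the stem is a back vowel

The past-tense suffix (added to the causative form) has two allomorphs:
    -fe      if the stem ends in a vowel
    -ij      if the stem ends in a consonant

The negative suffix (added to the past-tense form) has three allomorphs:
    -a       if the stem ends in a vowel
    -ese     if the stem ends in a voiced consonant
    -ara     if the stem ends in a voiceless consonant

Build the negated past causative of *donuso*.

*donuso*: last vowel = /o/, a back vowel → -u → *donusou*.
The causative form *donusou*: final sound = /u/, a vowel → -fe → *donusoufe*.
The past-tense form *donusoufe*: final sound = /e/, a vowel → -a → *donusoufea*.

donusoufea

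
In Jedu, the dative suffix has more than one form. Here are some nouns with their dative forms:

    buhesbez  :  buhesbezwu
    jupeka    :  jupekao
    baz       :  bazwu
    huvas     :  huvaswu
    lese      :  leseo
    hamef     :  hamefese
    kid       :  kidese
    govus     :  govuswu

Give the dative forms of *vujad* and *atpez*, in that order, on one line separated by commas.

The pattern is sibilance of the final sound: -wu when the stem ends in a sibilant (*buhesbez*, *baz*, *huvas*, *govus*); -ese when the stem ends in a non-sibilant consonant (*hamef*, *kid*); -o when the stem ends in a vowel (*jupeka*, *lese*).
*vujad* — final sound /d/ (a non-sibilant consonant) → -ese → *vujadese*.
Since the final sound of *atpez* is /z/ (a sibilant), it takes -wu, giving *atpezwu*.

vujadese, atpezwu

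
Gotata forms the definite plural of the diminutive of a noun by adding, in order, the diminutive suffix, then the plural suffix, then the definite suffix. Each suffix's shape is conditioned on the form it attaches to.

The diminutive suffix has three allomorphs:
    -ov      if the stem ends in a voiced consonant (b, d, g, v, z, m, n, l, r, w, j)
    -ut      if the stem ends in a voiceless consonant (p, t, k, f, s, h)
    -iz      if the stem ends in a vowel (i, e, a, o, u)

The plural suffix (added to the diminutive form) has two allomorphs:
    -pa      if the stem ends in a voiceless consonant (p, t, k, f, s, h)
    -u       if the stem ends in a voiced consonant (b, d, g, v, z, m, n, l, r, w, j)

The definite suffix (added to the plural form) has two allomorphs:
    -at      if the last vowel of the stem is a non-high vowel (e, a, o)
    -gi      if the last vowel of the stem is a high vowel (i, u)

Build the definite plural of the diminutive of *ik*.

ikutpaat

*ik* — final sound /k/ (a voiceless consonant) → -ut → *ikut*.
The diminutive form *ikut* — final consonant /t/ (voiceless) → -pa → *ikutpa*.
The plural form *ikutpa*: last vowel = /a/, a non-high vowel → -at → *ikutpaat*.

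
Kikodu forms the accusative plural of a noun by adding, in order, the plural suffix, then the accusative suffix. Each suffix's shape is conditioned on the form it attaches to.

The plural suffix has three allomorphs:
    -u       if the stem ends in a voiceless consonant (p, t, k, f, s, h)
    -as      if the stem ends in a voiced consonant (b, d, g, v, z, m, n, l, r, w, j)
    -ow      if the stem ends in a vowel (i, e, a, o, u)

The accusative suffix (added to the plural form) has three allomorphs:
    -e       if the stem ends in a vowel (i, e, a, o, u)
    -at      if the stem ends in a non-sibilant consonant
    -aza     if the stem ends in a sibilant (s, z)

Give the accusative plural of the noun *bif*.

bifue

Since the final sound of *bif* is /f/ (a voiceless consonant), it takes -u, giving *bifu*.
The final sound of the plural form *bifu* is /u/, which is a vowel, so the accusative suffix is -e, giving *bifue*.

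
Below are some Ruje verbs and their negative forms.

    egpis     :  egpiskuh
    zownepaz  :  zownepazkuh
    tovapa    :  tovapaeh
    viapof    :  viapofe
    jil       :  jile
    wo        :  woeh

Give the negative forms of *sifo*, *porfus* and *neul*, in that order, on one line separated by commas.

sifoeh, porfuskuh, neule

The alternation tracks the final sound of the stem — -kuh when the stem ends in a sibilant (*egpis*, *zownepaz*); -e when the stem ends in a non-sibilant consonant (*viapof*, *jil*); -eh when the stem ends in a vowel (*tovapa*, *wo*).
The final sound of *sifo* is /o/, which is a vowel, so the suffix is -eh, giving *sifoeh*.
Since the final sound of *porfus* is /s/ (a sibilant), it takes -kuh, giving *porfuskuh*.
*neul*: final sound = /l/, a non-sibilant consonant → -e → *neule*.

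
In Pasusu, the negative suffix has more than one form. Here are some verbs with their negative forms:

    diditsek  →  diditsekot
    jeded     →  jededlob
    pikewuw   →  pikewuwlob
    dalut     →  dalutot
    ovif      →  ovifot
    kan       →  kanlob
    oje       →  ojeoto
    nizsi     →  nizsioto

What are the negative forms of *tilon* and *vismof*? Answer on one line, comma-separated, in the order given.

The alternation tracks the final sound of the stem — -ot when the stem ends in a voiceless consonant (*diditsek*, *dalut*, *ovif*); -lob when the stem ends in a voiced consonant (*jeded*, *pikewuw*, *kan*); -oto when the stem ends in a vowel (*oje*, *nizsi*).
*tilon* — final sound /n/ (a voiced consonant) → -lob → *tilonlob*.
*vismof* — final sound /f/ (a voiceless consonant) → -ot → *vismofot*.

tilonlob, vismofot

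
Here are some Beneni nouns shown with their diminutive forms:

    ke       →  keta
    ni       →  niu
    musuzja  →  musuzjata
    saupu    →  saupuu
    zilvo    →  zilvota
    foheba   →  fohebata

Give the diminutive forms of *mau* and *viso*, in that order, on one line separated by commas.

The pattern is height harmony: -u when the last vowel of the stem is a high vowel (*ni*, *saupu*); -ta when the last vowel of the stem is a non-high vowel (*ke*, *musuzja*, *zilvo*, *foheba*).
The last vowel of *mau* is /u/, which is a high vowel, so the suffix is -u, giving *mauu*.
Since the last vowel of *viso* is /o/ (a non-high vowel), it takes -ta, giving *visota*.

mauu, visota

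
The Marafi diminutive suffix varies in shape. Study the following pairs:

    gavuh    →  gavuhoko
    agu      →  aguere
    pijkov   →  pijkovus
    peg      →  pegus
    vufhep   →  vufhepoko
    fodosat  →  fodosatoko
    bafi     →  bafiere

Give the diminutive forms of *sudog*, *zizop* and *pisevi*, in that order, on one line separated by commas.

Looking at the final sound of each stem: -oko when the stem ends in a voiceless consonant (*gavuh*, *vufhep*, *fodosat*); -us when the stem ends in a voiced consonant (*pijkov*, *peg*); -ere when the stem ends in a vowel (*agu*, *bafi*).
*sudog*: final sound = /g/, a voiced consonant → -us → *sudogus*.
The final sound of *zizop* is /p/, which is a voiceless consonant, so the suffix is -oko, giving *zizopoko*.
*pisevi*: final sound = /i/, a vowel → -ere → *piseviere*.

sudogus, zizopoko, piseviere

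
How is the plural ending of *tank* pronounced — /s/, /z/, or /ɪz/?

The stem *tank* ends in a voiceless non-sibilant consonant.
The plural suffix surfaces as /ɪz/ after sibilants, /s/ after other voiceless consonants, and /z/ after other voiced sounds.
So the plural -s on *tank* is pronounced /s/.

/s/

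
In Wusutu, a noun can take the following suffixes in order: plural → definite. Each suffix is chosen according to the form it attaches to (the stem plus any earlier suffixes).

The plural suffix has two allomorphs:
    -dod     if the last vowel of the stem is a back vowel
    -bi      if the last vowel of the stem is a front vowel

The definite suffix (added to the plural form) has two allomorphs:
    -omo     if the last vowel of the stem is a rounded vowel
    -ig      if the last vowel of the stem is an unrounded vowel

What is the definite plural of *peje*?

pejebiig

The last vowel of *peje* is /e/, which is a front vowel, so the plural suffix is -bi, giving *pejebi*.
The plural form *pejebi* — last vowel /i/ (an unrounded vowel) → -ig → *pejebiig*.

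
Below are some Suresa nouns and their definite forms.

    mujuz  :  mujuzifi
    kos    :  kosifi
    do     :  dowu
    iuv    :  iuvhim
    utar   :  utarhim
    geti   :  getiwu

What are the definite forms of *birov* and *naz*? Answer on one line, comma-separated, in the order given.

Looking at the final sound of each stem: -ifi when the stem ends in a sibilant (*mujuz*, *kos*); -him when the stem ends in a non-sibilant consonant (*iuv*, *utar*); -wu when the stem ends in a vowel (*do*, *geti*).
*birov* — final sound /v/ (a non-sibilant consonant) → -him → *birovhim*.
The final sound of *naz* is /z/, which is a sibilant, so the suffix is -ifi, giving *nazifi*.

birovhim, nazifi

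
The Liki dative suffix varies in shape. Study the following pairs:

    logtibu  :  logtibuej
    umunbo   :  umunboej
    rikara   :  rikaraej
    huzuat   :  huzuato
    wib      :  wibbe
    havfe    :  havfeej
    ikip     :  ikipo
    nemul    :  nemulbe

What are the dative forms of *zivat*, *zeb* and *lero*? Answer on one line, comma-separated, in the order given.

zivato, zebbe, leroej

The pattern is voicing of the final sound: -o when the stem ends in a voiceless consonant (*huzuat*, *ikip*); -be when the stem ends in a voiced consonant (*wib*, *nemul*); -ej when the stem ends in a vowel (*logtibu*, *umunbo*, *rikara*, *havfe*).
Since the final sound of *zivat* is /t/ (a voiceless consonant), it takes -o, giving *zivato*.
The final sound of *zeb* is /b/, which is a voiced consonant, so the suffix is -be, giving *zebbe*.
*lero*: final sound = /o/, a vowel → -ej → *leroej*.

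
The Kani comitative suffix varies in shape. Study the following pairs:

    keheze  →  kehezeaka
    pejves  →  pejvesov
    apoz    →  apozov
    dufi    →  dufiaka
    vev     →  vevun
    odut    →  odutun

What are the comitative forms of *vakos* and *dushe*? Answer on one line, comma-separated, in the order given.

The pattern is sibilance of the final sound: -ov when the stem ends in a sibilant (*pejves*, *apoz*); -un when the stem ends in a non-sibilant consonant (*vev*, *odut*); -aka when the stem ends in a vowel (*keheze*, *dufi*).
The final sound of *vakos* is /s/, which is a sibilant, so the suffix is -ov, giving *vakosov*.
*dushe* — final sound /e/ (a vowel) → -aka → *dusheaka*.

vakosov, dusheaka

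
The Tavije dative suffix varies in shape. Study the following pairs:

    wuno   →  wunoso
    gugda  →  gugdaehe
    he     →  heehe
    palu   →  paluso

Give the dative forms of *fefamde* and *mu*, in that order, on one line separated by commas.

fefamdeehe, muso

Looking at the last vowel of each stem: -so when the last vowel of the stem is a rounded vowel (*wuno*, *palu*); -ehe when the last vowel of the stem is an unrounded vowel (*gugda*, *he*).
The last vowel of *fefamde* is /e/, which is an unrounded vowel, so the suffix is -ehe, giving *fefamdeehe*.
*mu*: last vowel = /u/, a rounded vowel → -so → *muso*.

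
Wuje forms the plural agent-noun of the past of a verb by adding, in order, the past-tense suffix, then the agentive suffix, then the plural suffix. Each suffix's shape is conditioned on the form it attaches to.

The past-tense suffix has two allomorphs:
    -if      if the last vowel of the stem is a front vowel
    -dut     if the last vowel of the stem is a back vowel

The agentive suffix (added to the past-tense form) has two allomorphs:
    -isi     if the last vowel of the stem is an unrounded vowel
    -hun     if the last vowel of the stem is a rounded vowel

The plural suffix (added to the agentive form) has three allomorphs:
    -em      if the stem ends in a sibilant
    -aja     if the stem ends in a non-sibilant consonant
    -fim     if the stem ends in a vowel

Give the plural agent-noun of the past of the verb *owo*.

owoduthunaja

The last vowel of *owo* is /o/, which is a back vowel, so the past-tense suffix is -dut, giving *owodut*.
The last vowel of the past-tense form *owodut* is /u/, which is a rounded vowel, so the agentive suffix is -hun, giving *owoduthun*.
Since the final sound of the agentive form *owoduthun* is /n/ (a non-sibilant consonant), it takes -aja, giving *owoduthunaja*.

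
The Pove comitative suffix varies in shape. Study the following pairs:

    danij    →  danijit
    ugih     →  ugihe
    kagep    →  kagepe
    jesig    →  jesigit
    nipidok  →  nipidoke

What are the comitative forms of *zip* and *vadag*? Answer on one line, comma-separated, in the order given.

zipe, vadagit

The suffix is conditioned by the final consonant: -e when the stem ends in a voiceless consonant (*ugih*, *kagep*, *nipidok*); -it when the stem ends in a voiced consonant (*danij*, *jesig*).
The final consonant of *zip* is /p/, which is voiceless, so the suffix is -e, giving *zipe*.
The final consonant of *vadag* is /g/, which is voiced, so the suffix is -it, giving *vadagit*.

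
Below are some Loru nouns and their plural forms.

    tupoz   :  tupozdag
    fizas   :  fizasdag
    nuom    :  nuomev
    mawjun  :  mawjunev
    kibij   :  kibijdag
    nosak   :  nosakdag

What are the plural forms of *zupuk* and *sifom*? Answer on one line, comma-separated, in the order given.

The alternation tracks the final consonant of the stem — -ev when the stem ends in a nasal (*nuom*, *mawjun*); -dag when the stem ends in a non-nasal consonant (*tupoz*, *fizas*, *kibij*, *nosak*).
*zupuk*: final consonant = /k/, non-nasal → -dag → *zupukdag*.
The final consonant of *sifom* is /m/, which is a nasal, so the suffix is -ev, giving *sifomev*.

zupukdag, sifomev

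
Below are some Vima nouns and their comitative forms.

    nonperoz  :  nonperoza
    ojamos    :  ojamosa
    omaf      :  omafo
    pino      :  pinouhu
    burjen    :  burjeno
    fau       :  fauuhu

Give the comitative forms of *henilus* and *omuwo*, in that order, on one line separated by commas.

The pattern is sibilance of the final sound: -a when the stem ends in a sibilant (*nonperoz*, *ojamos*); -o when the stem ends in a non-sibilant consonant (*omaf*, *burjen*); -uhu when the stem ends in a vowel (*pino*, *fau*).
Since the final sound of *henilus* is /s/ (a sibilant), it takes -a, giving *henilusa*.
*omuwo*: final sound = /o/, a vowel → -uhu → *omuwouhu*.

henilusa, omuwouhu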